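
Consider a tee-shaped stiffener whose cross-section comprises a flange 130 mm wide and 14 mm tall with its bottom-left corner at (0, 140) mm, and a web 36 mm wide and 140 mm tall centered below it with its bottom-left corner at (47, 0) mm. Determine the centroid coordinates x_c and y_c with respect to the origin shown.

x_c = 65.00 mm, y_c = 90.43 mm

web: A = 36 × 140 = 5040.00, centroid at (65.00, 70.00).
flange: A = 130 × 14 = 1820.00, centroid at (65.00, 147.00).
ΣA = 6860.00 mm²
ΣAx_c = (5040.00)(65.00) + (1820.00)(65.00) = 445900.00 mm³
ΣAy_c = (5040.00)(70.00) + (1820.00)(147.00) = 620340.00 mm³
x_c = 445900.00 / 6860.00 = 65.00 mm
y_c = 620340.00 / 6860.00 = 90.43 mm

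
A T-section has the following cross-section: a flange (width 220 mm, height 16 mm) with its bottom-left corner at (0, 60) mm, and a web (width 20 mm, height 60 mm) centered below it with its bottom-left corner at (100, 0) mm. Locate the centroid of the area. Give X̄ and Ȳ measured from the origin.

X̄ = 110.00 mm, Ȳ = 58.34 mm

web: A = 20 × 60 = 1200.00, centroid at (110.00, 30.00).
flange: A = 220 × 16 = 3520.00, centroid at (110.00, 68.00).
ΣA = 4720.00 mm², ΣAX̄ = 519200.00 mm³, ΣAȲ = 275360.00 mm³.
X̄ = 519200.00/4720.00 = 110.00 mm; Ȳ = 275360.00/4720.00 = 58.34 mm.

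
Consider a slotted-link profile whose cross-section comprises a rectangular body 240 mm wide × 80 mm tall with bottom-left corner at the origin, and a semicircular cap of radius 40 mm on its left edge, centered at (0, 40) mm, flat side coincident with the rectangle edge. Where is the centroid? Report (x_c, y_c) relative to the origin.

rectangular body: A = 240 × 80 = 19200.00, centroid at (120.00, 40.00).
semicircular end: A = ½π·40² = 2513.27, centroid at (-16.98, 40.00).
ΣA = 21713.27 mm²
ΣAx_c = (19200.00)(120.00) + (2513.27)(-16.98) = 2261333.33 mm³
ΣAy_c = (19200.00)(40.00) + (2513.27)(40.00) = 868530.96 mm³
x_c = 2261333.33 / 21713.27 = 104.15 mm
y_c = 868530.96 / 21713.27 = 40.00 mm

x_c = 104.15 mm, y_c = 40.00 mm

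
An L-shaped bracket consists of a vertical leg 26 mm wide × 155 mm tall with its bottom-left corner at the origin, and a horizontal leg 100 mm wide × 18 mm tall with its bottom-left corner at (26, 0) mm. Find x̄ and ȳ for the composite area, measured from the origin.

x̄ = 32.45 mm, ȳ = 56.35 mm

Part | A | x̄ᵢ | ȳᵢ | A·x̄ᵢ | A·ȳᵢ
vertical leg | 4030.00 | 13.00 | 77.50 | 52390.00 | 312325.00
horizontal leg | 1800.00 | 76.00 | 9.00 | 136800.00 | 16200.00
Σ | 5830.00 |  |  | 189190.00 | 328525.00
x̄ = 189190.00 / 5830.00 = 32.45 mm
ȳ = 328525.00 / 5830.00 = 56.35 mm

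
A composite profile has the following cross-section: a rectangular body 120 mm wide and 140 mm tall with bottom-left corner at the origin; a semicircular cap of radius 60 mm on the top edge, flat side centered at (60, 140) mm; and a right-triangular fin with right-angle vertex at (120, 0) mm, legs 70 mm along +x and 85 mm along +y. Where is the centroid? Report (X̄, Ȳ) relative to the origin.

X̄ = 69.75 mm, Ȳ = 86.35 mm

rectangular body: A = 120 × 140 = 16800.00, centroid at (60.00, 70.00).
semicircular top: A = ½π·60² = 5654.87, centroid at (60.00, 165.46).
triangular fin: A = ½·70·85 = 2975.00, centroid at (143.33, 28.33).
ΣA = 25429.87 mm²
ΣAX̄ = (16800.00)(60.00) + (5654.87)(60.00) + (2975.00)(143.33) = 1773708.67 mm³
ΣAȲ = (16800.00)(70.00) + (5654.87)(165.46) + (2975.00)(28.33) = 2195973.02 mm³
X̄ = 1773708.67 / 25429.87 = 69.75 mm
Ȳ = 2195973.02 / 25429.87 = 86.35 mm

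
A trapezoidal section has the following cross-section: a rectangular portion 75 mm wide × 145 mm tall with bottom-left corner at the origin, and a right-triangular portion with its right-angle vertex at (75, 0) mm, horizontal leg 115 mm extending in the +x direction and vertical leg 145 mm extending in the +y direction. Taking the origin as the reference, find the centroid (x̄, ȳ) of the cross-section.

x̄ = 70.41 mm, ȳ = 62.01 mm

rectangular portion: A = 75 × 145 = 10875.00, centroid at (37.50, 72.50).
triangular portion: A = ½·115·145 = 8337.50, centroid at (113.33, 48.33).
ΣA = 19212.50 mm², ΣAx̄ = 1352729.17 mm³, ΣAȳ = 1191416.67 mm³.
x̄ = 1352729.17/19212.50 = 70.41 mm; ȳ = 1191416.67/19212.50 = 62.01 mm.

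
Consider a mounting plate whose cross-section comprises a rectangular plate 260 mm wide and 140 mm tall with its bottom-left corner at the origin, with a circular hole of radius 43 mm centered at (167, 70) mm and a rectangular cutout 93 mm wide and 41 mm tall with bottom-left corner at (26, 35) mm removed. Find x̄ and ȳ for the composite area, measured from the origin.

Part | A | x̄ᵢ | ȳᵢ | A·x̄ᵢ | A·ȳᵢ
plate | 36400.00 | 130.00 | 70.00 | 4732000.00 | 2548000.00
hole 1 | -5808.80 | 167.00 | 70.00 | -970070.40 | -406616.34
hole 2 | -3813.00 | 72.50 | 55.50 | -276442.50 | -211621.50
Σ | 26778.20 |  |  | 3485487.10 | 1929762.16
x̄ = 3485487.10 / 26778.20 = 130.16 mm
ȳ = 1929762.16 / 26778.20 = 72.06 mm

x̄ = 130.16 mm, ȳ = 72.06 mm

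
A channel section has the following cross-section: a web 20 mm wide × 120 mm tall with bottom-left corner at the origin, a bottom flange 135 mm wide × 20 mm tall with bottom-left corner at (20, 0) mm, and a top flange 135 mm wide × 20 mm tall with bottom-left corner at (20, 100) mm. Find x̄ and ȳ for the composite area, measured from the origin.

x̄ = 63.65 mm, ȳ = 60.00 mm

web: A = 20 × 120 = 2400.00, centroid at (10.00, 60.00).
bottom flange: A = 135 × 20 = 2700.00, centroid at (87.50, 10.00).
top flange: A = 135 × 20 = 2700.00, centroid at (87.50, 110.00).
ΣA = 7800.00 mm², ΣAx̄ = 496500.00 mm³, ΣAȳ = 468000.00 mm³.
x̄ = 496500.00/7800.00 = 63.65 mm; ȳ = 468000.00/7800.00 = 60.00 mm.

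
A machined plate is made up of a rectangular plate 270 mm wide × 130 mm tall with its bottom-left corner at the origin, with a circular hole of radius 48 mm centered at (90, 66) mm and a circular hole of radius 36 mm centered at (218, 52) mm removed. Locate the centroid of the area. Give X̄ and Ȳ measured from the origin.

X̄ = 134.49 mm, Ȳ = 66.92 mm

plate: A = 270 × 130 = 35100.00, centroid at (135.00, 65.00).
hole 1: A = −π·48² = -7238.23, centroid at (90.00, 66.00).
hole 2: A = −π·36² = -4071.50, centroid at (218.00, 52.00).
ΣA = 23790.27 mm², ΣAX̄ = 3199471.46 mm³, ΣAȲ = 1592058.64 mm³.
X̄ = 3199471.46/23790.27 = 134.49 mm; Ȳ = 1592058.64/23790.27 = 66.92 mm.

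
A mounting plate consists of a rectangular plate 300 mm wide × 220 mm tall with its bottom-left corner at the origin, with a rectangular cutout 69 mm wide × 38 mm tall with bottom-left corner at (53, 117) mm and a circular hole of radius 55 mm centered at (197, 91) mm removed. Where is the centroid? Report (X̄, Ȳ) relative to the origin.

X̄ = 144.75 mm, Ȳ = 112.09 mm

plate: A = 300 × 220 = 66000.00, centroid at (150.00, 110.00).
hole 1: A = −(69 × 38) = -2622.00, centroid at (87.50, 136.00).
hole 2: A = −π·55² = -9503.32, centroid at (197.00, 91.00).
ΣA = 53874.68 mm²
ΣAX̄ = (66000.00)(150.00) + (-2622.00)(87.50) + (-9503.32)(197.00) = 7798421.40 mm³
ΣAȲ = (66000.00)(110.00) + (-2622.00)(136.00) + (-9503.32)(91.00) = 6038606.08 mm³
X̄ = 7798421.40 / 53874.68 = 144.75 mm
Ȳ = 6038606.08 / 53874.68 = 112.09 mm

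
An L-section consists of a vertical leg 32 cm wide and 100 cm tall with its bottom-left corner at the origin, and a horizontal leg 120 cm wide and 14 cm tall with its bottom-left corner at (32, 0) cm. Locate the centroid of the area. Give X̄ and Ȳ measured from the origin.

X̄ = 42.16 cm, Ȳ = 35.20 cm

vertical leg: A = 32 × 100 = 3200.00, centroid at (16.00, 50.00).
horizontal leg: A = 120 × 14 = 1680.00, centroid at (92.00, 7.00).
ΣA = 4880.00 cm², ΣAX̄ = 205760.00 cm³, ΣAȲ = 171760.00 cm³.
X̄ = 205760.00/4880.00 = 42.16 cm; Ȳ = 171760.00/4880.00 = 35.20 cm.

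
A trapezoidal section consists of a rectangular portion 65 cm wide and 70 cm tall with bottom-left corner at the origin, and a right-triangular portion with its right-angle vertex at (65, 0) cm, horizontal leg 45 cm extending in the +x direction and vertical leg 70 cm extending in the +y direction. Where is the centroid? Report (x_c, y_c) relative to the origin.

Part | A | x̄ᵢ | ȳᵢ | A·x̄ᵢ | A·ȳᵢ
rectangular portion | 4550.00 | 32.50 | 35.00 | 147875.00 | 159250.00
triangular portion | 1575.00 | 80.00 | 23.33 | 126000.00 | 36750.00
Σ | 6125.00 |  |  | 273875.00 | 196000.00
x_c = 273875.00 / 6125.00 = 44.71 cm
y_c = 196000.00 / 6125.00 = 32.00 cm

x_c = 44.71 cm, y_c = 32.00 cm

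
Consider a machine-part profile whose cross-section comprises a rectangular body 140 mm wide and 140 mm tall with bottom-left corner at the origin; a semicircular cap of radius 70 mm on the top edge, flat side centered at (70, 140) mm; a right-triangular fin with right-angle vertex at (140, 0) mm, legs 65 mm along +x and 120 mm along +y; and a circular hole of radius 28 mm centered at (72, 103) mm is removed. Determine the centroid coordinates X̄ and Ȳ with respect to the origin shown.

rectangular body: A = 140 × 140 = 19600.00, centroid at (70.00, 70.00).
semicircular top: A = ½π·70² = 7696.90, centroid at (70.00, 169.71).
triangular fin: A = ½·65·120 = 3900.00, centroid at (161.67, 40.00).
hole: A = −π·28² = -2463.01, centroid at (72.00, 103.00).
ΣA = 28733.89 mm²
ΣAX̄ = (19600.00)(70.00) + (7696.90)(70.00) + (3900.00)(161.67) + (-2463.01)(72.00) = 2363946.52 mm³
ΣAȲ = (19600.00)(70.00) + (7696.90)(169.71) + (3900.00)(40.00) + (-2463.01)(103.00) = 2580543.06 mm³
X̄ = 2363946.52 / 28733.89 = 82.27 mm
Ȳ = 2580543.06 / 28733.89 = 89.81 mm

X̄ = 82.27 mm, Ȳ = 89.81 mm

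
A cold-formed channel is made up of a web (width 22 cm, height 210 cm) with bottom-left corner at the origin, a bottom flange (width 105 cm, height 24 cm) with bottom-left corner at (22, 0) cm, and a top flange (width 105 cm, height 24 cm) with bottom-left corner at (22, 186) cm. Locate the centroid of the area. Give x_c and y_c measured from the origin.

web: A = 22 × 210 = 4620.00, centroid at (11.00, 105.00).
bottom flange: A = 105 × 24 = 2520.00, centroid at (74.50, 12.00).
top flange: A = 105 × 24 = 2520.00, centroid at (74.50, 198.00).
ΣA = 9660.00 cm², ΣAx_c = 426300.00 cm³, ΣAy_c = 1014300.00 cm³.
x_c = 426300.00/9660.00 = 44.13 cm; y_c = 1014300.00/9660.00 = 105.00 cm.

x_c = 44.13 cm, y_c = 105.00 cm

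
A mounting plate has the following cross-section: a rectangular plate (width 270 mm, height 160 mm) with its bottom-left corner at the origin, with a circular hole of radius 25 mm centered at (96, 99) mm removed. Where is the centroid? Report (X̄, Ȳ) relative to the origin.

X̄ = 136.86 mm, Ȳ = 79.10 mm

plate: A = 270 × 160 = 43200.00, centroid at (135.00, 80.00).
hole: A = −π·25² = -1963.50, centroid at (96.00, 99.00).
ΣA = 41236.50 mm², ΣAX̄ = 5643504.44 mm³, ΣAȲ = 3261613.95 mm³.
X̄ = 5643504.44/41236.50 = 136.86 mm; Ȳ = 3261613.95/41236.50 = 79.10 mm.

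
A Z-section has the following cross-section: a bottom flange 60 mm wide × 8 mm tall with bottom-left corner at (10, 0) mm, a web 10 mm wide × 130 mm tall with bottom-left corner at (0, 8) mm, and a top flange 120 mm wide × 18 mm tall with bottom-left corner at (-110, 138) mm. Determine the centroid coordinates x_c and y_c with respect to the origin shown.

bottom flange: A = 60 × 8 = 480.00, centroid at (40.00, 4.00).
web: A = 10 × 130 = 1300.00, centroid at (5.00, 73.00).
top flange: A = 120 × 18 = 2160.00, centroid at (-50.00, 147.00).
ΣA = 3940.00 mm²
ΣAx_c = (480.00)(40.00) + (1300.00)(5.00) + (2160.00)(-50.00) = -82300.00 mm³
ΣAy_c = (480.00)(4.00) + (1300.00)(73.00) + (2160.00)(147.00) = 414340.00 mm³
x_c = -82300.00 / 3940.00 = -20.89 mm
y_c = 414340.00 / 3940.00 = 105.16 mm

x_c = -20.89 mm, y_c = 105.16 mm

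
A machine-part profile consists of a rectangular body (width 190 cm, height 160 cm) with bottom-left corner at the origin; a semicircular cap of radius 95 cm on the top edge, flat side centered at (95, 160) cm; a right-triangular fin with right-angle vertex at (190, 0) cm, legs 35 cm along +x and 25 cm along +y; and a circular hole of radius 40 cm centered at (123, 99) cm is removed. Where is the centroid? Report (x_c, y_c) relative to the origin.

x_c = 92.65 cm, y_c = 119.48 cm

Part | A | x̄ᵢ | ȳᵢ | A·x̄ᵢ | A·ȳᵢ
rectangular body | 30400.00 | 95.00 | 80.00 | 2888000.00 | 2432000.00
semicircular top | 14176.44 | 95.00 | 200.32 | 1346761.50 | 2839813.23
triangular fin | 437.50 | 201.67 | 8.33 | 88229.17 | 3645.83
hole | -5026.55 | 123.00 | 99.00 | -618265.43 | -497628.28
Σ | 39987.39 |  |  | 3704725.23 | 4777830.79
x_c = 3704725.23 / 39987.39 = 92.65 cm
y_c = 4777830.79 / 39987.39 = 119.48 cm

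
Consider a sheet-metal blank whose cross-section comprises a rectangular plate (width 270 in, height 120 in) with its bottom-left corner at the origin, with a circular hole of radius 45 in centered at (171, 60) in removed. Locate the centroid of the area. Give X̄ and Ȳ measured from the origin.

X̄ = 126.20 in, Ȳ = 60.00 in

Part | A | x̄ᵢ | ȳᵢ | A·x̄ᵢ | A·ȳᵢ
plate | 32400.00 | 135.00 | 60.00 | 4374000.00 | 1944000.00
hole | -6361.73 | 171.00 | 60.00 | -1087855.00 | -381703.51
Σ | 26038.27 |  |  | 3286145.00 | 1562296.49
X̄ = 3286145.00 / 26038.27 = 126.20 in
Ȳ = 1562296.49 / 26038.27 = 60.00 in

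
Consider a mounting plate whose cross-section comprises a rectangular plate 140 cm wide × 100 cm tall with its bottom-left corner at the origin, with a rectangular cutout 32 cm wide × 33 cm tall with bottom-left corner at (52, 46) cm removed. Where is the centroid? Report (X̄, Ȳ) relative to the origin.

X̄ = 70.16 cm, Ȳ = 48.98 cm

Part | A | x̄ᵢ | ȳᵢ | A·x̄ᵢ | A·ȳᵢ
plate | 14000.00 | 70.00 | 50.00 | 980000.00 | 700000.00
hole | -1056.00 | 68.00 | 62.50 | -71808.00 | -66000.00
Σ | 12944.00 |  |  | 908192.00 | 634000.00
X̄ = 908192.00 / 12944.00 = 70.16 cm
Ȳ = 634000.00 / 12944.00 = 48.98 cm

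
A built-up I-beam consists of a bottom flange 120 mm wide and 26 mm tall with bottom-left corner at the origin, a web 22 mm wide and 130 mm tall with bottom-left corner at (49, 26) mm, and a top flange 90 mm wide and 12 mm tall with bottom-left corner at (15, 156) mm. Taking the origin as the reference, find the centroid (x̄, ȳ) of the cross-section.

bottom flange: A = 120 × 26 = 3120.00, centroid at (60.00, 13.00).
web: A = 22 × 130 = 2860.00, centroid at (60.00, 91.00).
top flange: A = 90 × 12 = 1080.00, centroid at (60.00, 162.00).
ΣA = 7060.00 mm²
ΣAx̄ = (3120.00)(60.00) + (2860.00)(60.00) + (1080.00)(60.00) = 423600.00 mm³
ΣAȳ = (3120.00)(13.00) + (2860.00)(91.00) + (1080.00)(162.00) = 475780.00 mm³
x̄ = 423600.00 / 7060.00 = 60.00 mm
ȳ = 475780.00 / 7060.00 = 67.39 mm

x̄ = 60.00 mm, ȳ = 67.39 mm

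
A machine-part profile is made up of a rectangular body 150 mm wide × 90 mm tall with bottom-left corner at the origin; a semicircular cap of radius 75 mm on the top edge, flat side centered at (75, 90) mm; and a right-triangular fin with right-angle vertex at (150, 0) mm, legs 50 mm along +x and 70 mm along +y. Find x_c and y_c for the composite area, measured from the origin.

rectangular body: A = 150 × 90 = 13500.00, centroid at (75.00, 45.00).
semicircular top: A = ½π·75² = 8835.73, centroid at (75.00, 121.83).
triangular fin: A = ½·50·70 = 1750.00, centroid at (166.67, 23.33).
ΣA = 24085.73 mm², ΣAx_c = 1966846.37 mm³, ΣAy_c = 1724798.97 mm³.
x_c = 1966846.37/24085.73 = 81.66 mm; y_c = 1724798.97/24085.73 = 71.61 mm.

x_c = 81.66 mm, y_c = 71.61 mm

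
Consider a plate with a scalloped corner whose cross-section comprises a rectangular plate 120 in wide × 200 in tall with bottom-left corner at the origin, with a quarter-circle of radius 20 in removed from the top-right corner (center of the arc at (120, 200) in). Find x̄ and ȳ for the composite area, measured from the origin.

plate: A = 120 × 200 = 24000.00, centroid at (60.00, 100.00).
removed quarter-circle: A = −¼π·20² = -314.16, centroid at (111.51, 191.51).
ΣA = 23685.84 in²
ΣAx̄ = (24000.00)(60.00) + (-314.16)(111.51) = 1404967.55 in³
ΣAȳ = (24000.00)(100.00) + (-314.16)(191.51) = 2339834.81 in³
x̄ = 1404967.55 / 23685.84 = 59.32 in
ȳ = 2339834.81 / 23685.84 = 98.79 in

x̄ = 59.32 in, ȳ = 98.79 in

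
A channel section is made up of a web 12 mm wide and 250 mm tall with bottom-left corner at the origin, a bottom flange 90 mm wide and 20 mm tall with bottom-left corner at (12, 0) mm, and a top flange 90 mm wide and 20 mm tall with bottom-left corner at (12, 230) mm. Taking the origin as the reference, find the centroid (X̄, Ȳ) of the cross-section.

web: A = 12 × 250 = 3000.00, centroid at (6.00, 125.00).
bottom flange: A = 90 × 20 = 1800.00, centroid at (57.00, 10.00).
top flange: A = 90 × 20 = 1800.00, centroid at (57.00, 240.00).
ΣA = 6600.00 mm², ΣAX̄ = 223200.00 mm³, ΣAȲ = 825000.00 mm³.
X̄ = 223200.00/6600.00 = 33.82 mm; Ȳ = 825000.00/6600.00 = 125.00 mm.

X̄ = 33.82 mm, Ȳ = 125.00 mm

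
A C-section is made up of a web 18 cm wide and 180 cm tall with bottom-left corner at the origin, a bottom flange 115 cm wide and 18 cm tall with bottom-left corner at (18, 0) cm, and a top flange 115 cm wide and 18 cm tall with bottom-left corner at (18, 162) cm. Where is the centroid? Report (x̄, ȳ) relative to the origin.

web: A = 18 × 180 = 3240.00, centroid at (9.00, 90.00).
bottom flange: A = 115 × 18 = 2070.00, centroid at (75.50, 9.00).
top flange: A = 115 × 18 = 2070.00, centroid at (75.50, 171.00).
ΣA = 7380.00 cm², ΣAx̄ = 341730.00 cm³, ΣAȳ = 664200.00 cm³.
x̄ = 341730.00/7380.00 = 46.30 cm; ȳ = 664200.00/7380.00 = 90.00 cm.

x̄ = 46.30 cm, ȳ = 90.00 cm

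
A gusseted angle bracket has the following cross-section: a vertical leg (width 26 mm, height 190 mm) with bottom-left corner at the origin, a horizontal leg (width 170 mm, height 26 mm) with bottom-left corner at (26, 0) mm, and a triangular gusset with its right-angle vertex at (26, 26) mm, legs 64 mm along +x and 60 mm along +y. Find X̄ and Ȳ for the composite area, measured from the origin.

X̄ = 57.24 mm, Ȳ = 54.53 mm

vertical leg: A = 26 × 190 = 4940.00, centroid at (13.00, 95.00).
horizontal leg: A = 170 × 26 = 4420.00, centroid at (111.00, 13.00).
gusset: A = ½·64·60 = 1920.00, centroid at (47.33, 46.00).
ΣA = 11280.00 mm²
ΣAX̄ = (4940.00)(13.00) + (4420.00)(111.00) + (1920.00)(47.33) = 645720.00 mm³
ΣAȲ = (4940.00)(95.00) + (4420.00)(13.00) + (1920.00)(46.00) = 615080.00 mm³
X̄ = 645720.00 / 11280.00 = 57.24 mm
Ȳ = 615080.00 / 11280.00 = 54.53 mm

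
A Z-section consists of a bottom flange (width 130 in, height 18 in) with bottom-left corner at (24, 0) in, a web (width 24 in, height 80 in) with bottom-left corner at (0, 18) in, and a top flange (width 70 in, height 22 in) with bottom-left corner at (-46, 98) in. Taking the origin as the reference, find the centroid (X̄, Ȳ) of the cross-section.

X̄ = 36.96 in, Ȳ = 51.77 in

bottom flange: A = 130 × 18 = 2340.00, centroid at (89.00, 9.00).
web: A = 24 × 80 = 1920.00, centroid at (12.00, 58.00).
top flange: A = 70 × 22 = 1540.00, centroid at (-11.00, 109.00).
ΣA = 5800.00 in², ΣAX̄ = 214360.00 in³, ΣAȲ = 300280.00 in³.
X̄ = 214360.00/5800.00 = 36.96 in; Ȳ = 300280.00/5800.00 = 51.77 in.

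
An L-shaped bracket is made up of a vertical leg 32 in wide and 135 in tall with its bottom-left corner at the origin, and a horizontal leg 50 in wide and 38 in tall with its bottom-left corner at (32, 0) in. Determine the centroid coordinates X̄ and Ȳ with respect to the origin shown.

X̄ = 28.52 in, Ȳ = 52.68 in

vertical leg: A = 32 × 135 = 4320.00, centroid at (16.00, 67.50).
horizontal leg: A = 50 × 38 = 1900.00, centroid at (57.00, 19.00).
ΣA = 6220.00 in²
ΣAX̄ = (4320.00)(16.00) + (1900.00)(57.00) = 177420.00 in³
ΣAȲ = (4320.00)(67.50) + (1900.00)(19.00) = 327700.00 in³
X̄ = 177420.00 / 6220.00 = 28.52 in
Ȳ = 327700.00 / 6220.00 = 52.68 in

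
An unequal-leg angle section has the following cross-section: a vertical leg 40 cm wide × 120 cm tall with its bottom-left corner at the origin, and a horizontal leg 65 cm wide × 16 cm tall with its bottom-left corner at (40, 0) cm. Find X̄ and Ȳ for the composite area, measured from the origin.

X̄ = 29.35 cm, Ȳ = 50.74 cm

Part | A | x̄ᵢ | ȳᵢ | A·x̄ᵢ | A·ȳᵢ
vertical leg | 4800.00 | 20.00 | 60.00 | 96000.00 | 288000.00
horizontal leg | 1040.00 | 72.50 | 8.00 | 75400.00 | 8320.00
Σ | 5840.00 |  |  | 171400.00 | 296320.00
X̄ = 171400.00 / 5840.00 = 29.35 cm
Ȳ = 296320.00 / 5840.00 = 50.74 cm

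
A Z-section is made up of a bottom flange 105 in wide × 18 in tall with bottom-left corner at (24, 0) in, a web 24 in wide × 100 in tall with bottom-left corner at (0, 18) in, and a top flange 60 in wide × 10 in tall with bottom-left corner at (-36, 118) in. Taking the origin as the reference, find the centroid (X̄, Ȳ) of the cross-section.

X̄ = 34.72 in, Ȳ = 51.94 in

bottom flange: A = 105 × 18 = 1890.00, centroid at (76.50, 9.00).
web: A = 24 × 100 = 2400.00, centroid at (12.00, 68.00).
top flange: A = 60 × 10 = 600.00, centroid at (-6.00, 123.00).
ΣA = 4890.00 in²
ΣAX̄ = (1890.00)(76.50) + (2400.00)(12.00) + (600.00)(-6.00) = 169785.00 in³
ΣAȲ = (1890.00)(9.00) + (2400.00)(68.00) + (600.00)(123.00) = 254010.00 in³
X̄ = 169785.00 / 4890.00 = 34.72 in
Ȳ = 254010.00 / 4890.00 = 51.94 in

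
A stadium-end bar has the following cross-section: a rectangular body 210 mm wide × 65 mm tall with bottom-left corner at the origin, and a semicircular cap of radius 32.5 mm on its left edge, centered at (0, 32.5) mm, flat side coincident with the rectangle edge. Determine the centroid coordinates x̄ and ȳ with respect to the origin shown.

x̄ = 92.13 mm, ȳ = 32.50 mm

Part | A | x̄ᵢ | ȳᵢ | A·x̄ᵢ | A·ȳᵢ
rectangular body | 13650.00 | 105.00 | 32.50 | 1433250.00 | 443625.00
semicircular end | 1659.15 | -13.79 | 32.50 | -22885.42 | 53922.49
Σ | 15309.15 |  |  | 1410364.58 | 497547.49
x̄ = 1410364.58 / 15309.15 = 92.13 mm
ȳ = 497547.49 / 15309.15 = 32.50 mm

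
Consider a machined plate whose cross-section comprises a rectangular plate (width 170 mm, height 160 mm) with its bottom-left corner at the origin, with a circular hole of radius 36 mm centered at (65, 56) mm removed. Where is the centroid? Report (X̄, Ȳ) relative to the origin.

Part | A | x̄ᵢ | ȳᵢ | A·x̄ᵢ | A·ȳᵢ
plate | 27200.00 | 85.00 | 80.00 | 2312000.00 | 2176000.00
hole | -4071.50 | 65.00 | 56.00 | -264647.77 | -228004.23
Σ | 23128.50 |  |  | 2047352.23 | 1947995.77
X̄ = 2047352.23 / 23128.50 = 88.52 mm
Ȳ = 1947995.77 / 23128.50 = 84.22 mm

X̄ = 88.52 mm, Ȳ = 84.22 mm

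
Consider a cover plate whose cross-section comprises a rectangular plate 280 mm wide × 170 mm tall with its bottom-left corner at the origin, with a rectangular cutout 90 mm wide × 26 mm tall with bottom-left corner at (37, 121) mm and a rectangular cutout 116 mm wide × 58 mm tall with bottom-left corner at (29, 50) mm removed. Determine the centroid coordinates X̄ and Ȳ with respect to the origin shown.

X̄ = 152.78 mm, Ȳ = 83.07 mm

plate: A = 280 × 170 = 47600.00, centroid at (140.00, 85.00).
hole 1: A = −(90 × 26) = -2340.00, centroid at (82.00, 134.00).
hole 2: A = −(116 × 58) = -6728.00, centroid at (87.00, 79.00).
ΣA = 38532.00 mm²
ΣAX̄ = (47600.00)(140.00) + (-2340.00)(82.00) + (-6728.00)(87.00) = 5886784.00 mm³
ΣAȲ = (47600.00)(85.00) + (-2340.00)(134.00) + (-6728.00)(79.00) = 3200928.00 mm³
X̄ = 5886784.00 / 38532.00 = 152.78 mm
Ȳ = 3200928.00 / 38532.00 = 83.07 mm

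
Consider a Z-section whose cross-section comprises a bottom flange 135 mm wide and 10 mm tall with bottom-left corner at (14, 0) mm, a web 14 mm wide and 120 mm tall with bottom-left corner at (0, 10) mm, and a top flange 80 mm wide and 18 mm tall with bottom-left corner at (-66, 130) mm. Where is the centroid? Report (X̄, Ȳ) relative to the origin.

bottom flange: A = 135 × 10 = 1350.00, centroid at (81.50, 5.00).
web: A = 14 × 120 = 1680.00, centroid at (7.00, 70.00).
top flange: A = 80 × 18 = 1440.00, centroid at (-26.00, 139.00).
ΣA = 4470.00 mm²
ΣAX̄ = (1350.00)(81.50) + (1680.00)(7.00) + (1440.00)(-26.00) = 84345.00 mm³
ΣAȲ = (1350.00)(5.00) + (1680.00)(70.00) + (1440.00)(139.00) = 324510.00 mm³
X̄ = 84345.00 / 4470.00 = 18.87 mm
Ȳ = 324510.00 / 4470.00 = 72.60 mm

X̄ = 18.87 mm, Ȳ = 72.60 mm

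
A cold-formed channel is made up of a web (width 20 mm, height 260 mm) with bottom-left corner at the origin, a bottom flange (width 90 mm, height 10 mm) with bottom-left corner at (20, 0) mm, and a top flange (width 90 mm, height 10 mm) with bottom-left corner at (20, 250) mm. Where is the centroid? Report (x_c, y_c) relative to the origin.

web: A = 20 × 260 = 5200.00, centroid at (10.00, 130.00).
bottom flange: A = 90 × 10 = 900.00, centroid at (65.00, 5.00).
top flange: A = 90 × 10 = 900.00, centroid at (65.00, 255.00).
ΣA = 7000.00 mm², ΣAx_c = 169000.00 mm³, ΣAy_c = 910000.00 mm³.
x_c = 169000.00/7000.00 = 24.14 mm; y_c = 910000.00/7000.00 = 130.00 mm.

x_c = 24.14 mm, y_c = 130.00 mm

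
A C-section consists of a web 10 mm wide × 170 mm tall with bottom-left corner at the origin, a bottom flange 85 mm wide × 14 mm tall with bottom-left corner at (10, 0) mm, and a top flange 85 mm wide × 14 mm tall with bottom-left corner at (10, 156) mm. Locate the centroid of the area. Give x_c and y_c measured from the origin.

web: A = 10 × 170 = 1700.00, centroid at (5.00, 85.00).
bottom flange: A = 85 × 14 = 1190.00, centroid at (52.50, 7.00).
top flange: A = 85 × 14 = 1190.00, centroid at (52.50, 163.00).
ΣA = 4080.00 mm²
ΣAx_c = (1700.00)(5.00) + (1190.00)(52.50) + (1190.00)(52.50) = 133450.00 mm³
ΣAy_c = (1700.00)(85.00) + (1190.00)(7.00) + (1190.00)(163.00) = 346800.00 mm³
x_c = 133450.00 / 4080.00 = 32.71 mm
y_c = 346800.00 / 4080.00 = 85.00 mm

x_c = 32.71 mm, y_c = 85.00 mm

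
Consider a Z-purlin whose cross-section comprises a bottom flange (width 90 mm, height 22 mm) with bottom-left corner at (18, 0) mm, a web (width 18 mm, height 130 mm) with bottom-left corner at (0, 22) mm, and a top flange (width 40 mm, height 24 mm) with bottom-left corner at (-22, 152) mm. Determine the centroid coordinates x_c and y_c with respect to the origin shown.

x_c = 27.25 mm, y_c = 72.50 mm

Part | A | x̄ᵢ | ȳᵢ | A·x̄ᵢ | A·ȳᵢ
bottom flange | 1980.00 | 63.00 | 11.00 | 124740.00 | 21780.00
web | 2340.00 | 9.00 | 87.00 | 21060.00 | 203580.00
top flange | 960.00 | -2.00 | 164.00 | -1920.00 | 157440.00
Σ | 5280.00 |  |  | 143880.00 | 382800.00
x_c = 143880.00 / 5280.00 = 27.25 mm
y_c = 382800.00 / 5280.00 = 72.50 mm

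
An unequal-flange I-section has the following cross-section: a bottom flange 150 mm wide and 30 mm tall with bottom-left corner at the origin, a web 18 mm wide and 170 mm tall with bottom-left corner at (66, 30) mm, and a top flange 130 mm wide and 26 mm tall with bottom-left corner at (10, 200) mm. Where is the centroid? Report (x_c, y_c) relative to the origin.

x_c = 75.00 mm, y_c = 104.14 mm

bottom flange: A = 150 × 30 = 4500.00, centroid at (75.00, 15.00).
web: A = 18 × 170 = 3060.00, centroid at (75.00, 115.00).
top flange: A = 130 × 26 = 3380.00, centroid at (75.00, 213.00).
ΣA = 10940.00 mm²
ΣAx_c = (4500.00)(75.00) + (3060.00)(75.00) + (3380.00)(75.00) = 820500.00 mm³
ΣAy_c = (4500.00)(15.00) + (3060.00)(115.00) + (3380.00)(213.00) = 1139340.00 mm³
x_c = 820500.00 / 10940.00 = 75.00 mm
y_c = 1139340.00 / 10940.00 = 104.14 mm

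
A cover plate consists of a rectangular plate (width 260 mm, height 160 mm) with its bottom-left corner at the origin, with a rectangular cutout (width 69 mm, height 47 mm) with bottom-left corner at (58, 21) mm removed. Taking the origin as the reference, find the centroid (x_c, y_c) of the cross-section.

Part | A | x̄ᵢ | ȳᵢ | A·x̄ᵢ | A·ȳᵢ
plate | 41600.00 | 130.00 | 80.00 | 5408000.00 | 3328000.00
hole | -3243.00 | 92.50 | 44.50 | -299977.50 | -144313.50
Σ | 38357.00 |  |  | 5108022.50 | 3183686.50
x_c = 5108022.50 / 38357.00 = 133.17 mm
y_c = 3183686.50 / 38357.00 = 83.00 mm

x_c = 133.17 mm, y_c = 83.00 mm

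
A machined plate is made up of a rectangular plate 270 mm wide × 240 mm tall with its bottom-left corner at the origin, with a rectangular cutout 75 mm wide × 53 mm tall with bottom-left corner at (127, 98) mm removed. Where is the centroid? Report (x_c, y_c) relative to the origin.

x_c = 133.07 mm, y_c = 119.71 mm

Part | A | x̄ᵢ | ȳᵢ | A·x̄ᵢ | A·ȳᵢ
plate | 64800.00 | 135.00 | 120.00 | 8748000.00 | 7776000.00
hole | -3975.00 | 164.50 | 124.50 | -653887.50 | -494887.50
Σ | 60825.00 |  |  | 8094112.50 | 7281112.50
x_c = 8094112.50 / 60825.00 = 133.07 mm
y_c = 7281112.50 / 60825.00 = 119.71 mm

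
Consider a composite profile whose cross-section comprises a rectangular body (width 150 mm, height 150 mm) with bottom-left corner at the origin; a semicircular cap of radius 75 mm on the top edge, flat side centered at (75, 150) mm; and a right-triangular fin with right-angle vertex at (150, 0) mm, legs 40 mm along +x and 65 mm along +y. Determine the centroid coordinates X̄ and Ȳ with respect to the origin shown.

Part | A | x̄ᵢ | ȳᵢ | A·x̄ᵢ | A·ȳᵢ
rectangular body | 22500.00 | 75.00 | 75.00 | 1687500.00 | 1687500.00
semicircular top | 8835.73 | 75.00 | 181.83 | 662679.70 | 1606609.40
triangular fin | 1300.00 | 163.33 | 21.67 | 212333.33 | 28166.67
Σ | 32635.73 |  |  | 2562513.03 | 3322276.07
X̄ = 2562513.03 / 32635.73 = 78.52 mm
Ȳ = 3322276.07 / 32635.73 = 101.80 mm

X̄ = 78.52 mm, Ȳ = 101.80 mm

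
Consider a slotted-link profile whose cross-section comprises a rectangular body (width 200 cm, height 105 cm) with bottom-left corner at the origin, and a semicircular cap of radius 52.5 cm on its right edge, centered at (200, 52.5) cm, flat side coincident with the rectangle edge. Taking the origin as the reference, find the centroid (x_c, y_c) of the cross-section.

x_c = 120.90 cm, y_c = 52.50 cm

rectangular body: A = 200 × 105 = 21000.00, centroid at (100.00, 52.50).
semicircular end: A = ½π·52.5² = 4329.51, centroid at (222.28, 52.50).
ΣA = 25329.51 cm², ΣAx_c = 3062370.23 cm³, ΣAy_c = 1329799.14 cm³.
x_c = 3062370.23/25329.51 = 120.90 cm; y_c = 1329799.14/25329.51 = 52.50 cm.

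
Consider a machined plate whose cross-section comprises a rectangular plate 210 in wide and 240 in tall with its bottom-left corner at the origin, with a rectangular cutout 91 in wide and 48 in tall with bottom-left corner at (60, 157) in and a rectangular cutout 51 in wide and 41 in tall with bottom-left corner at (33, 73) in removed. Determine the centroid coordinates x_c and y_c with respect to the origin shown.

x_c = 107.16 in, y_c = 115.20 in

plate: A = 210 × 240 = 50400.00, centroid at (105.00, 120.00).
hole 1: A = −(91 × 48) = -4368.00, centroid at (105.50, 181.00).
hole 2: A = −(51 × 41) = -2091.00, centroid at (58.50, 93.50).
ΣA = 43941.00 in², ΣAx_c = 4708852.50 in³, ΣAy_c = 5061883.50 in³.
x_c = 4708852.50/43941.00 = 107.16 in; y_c = 5061883.50/43941.00 = 115.20 in.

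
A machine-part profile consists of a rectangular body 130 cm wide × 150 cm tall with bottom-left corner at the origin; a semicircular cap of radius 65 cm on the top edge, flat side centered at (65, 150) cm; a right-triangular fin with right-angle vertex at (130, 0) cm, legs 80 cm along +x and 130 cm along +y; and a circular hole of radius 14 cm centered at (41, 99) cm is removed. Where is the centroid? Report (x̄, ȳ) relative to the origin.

x̄ = 81.00 cm, ȳ = 91.32 cm

rectangular body: A = 130 × 150 = 19500.00, centroid at (65.00, 75.00).
semicircular top: A = ½π·65² = 6636.61, centroid at (65.00, 177.59).
triangular fin: A = ½·80·130 = 5200.00, centroid at (156.67, 43.33).
hole: A = −π·14² = -615.75, centroid at (41.00, 99.00).
ΣA = 30720.86 cm²
ΣAx̄ = (19500.00)(65.00) + (6636.61)(65.00) + (5200.00)(156.67) + (-615.75)(41.00) = 2488300.77 cm³
ΣAȳ = (19500.00)(75.00) + (6636.61)(177.59) + (5200.00)(43.33) + (-615.75)(99.00) = 2805449.37 cm³
x̄ = 2488300.77 / 30720.86 = 81.00 cm
ȳ = 2805449.37 / 30720.86 = 91.32 cm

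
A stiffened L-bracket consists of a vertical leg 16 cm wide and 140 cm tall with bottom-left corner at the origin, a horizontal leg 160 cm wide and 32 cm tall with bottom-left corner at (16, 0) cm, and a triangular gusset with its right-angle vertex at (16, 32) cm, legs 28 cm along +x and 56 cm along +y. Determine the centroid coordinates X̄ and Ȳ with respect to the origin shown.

X̄ = 64.99 cm, Ȳ = 34.19 cm

vertical leg: A = 16 × 140 = 2240.00, centroid at (8.00, 70.00).
horizontal leg: A = 160 × 32 = 5120.00, centroid at (96.00, 16.00).
gusset: A = ½·28·56 = 784.00, centroid at (25.33, 50.67).
ΣA = 8144.00 cm²
ΣAX̄ = (2240.00)(8.00) + (5120.00)(96.00) + (784.00)(25.33) = 529301.33 cm³
ΣAȲ = (2240.00)(70.00) + (5120.00)(16.00) + (784.00)(50.67) = 278442.67 cm³
X̄ = 529301.33 / 8144.00 = 64.99 cm
Ȳ = 278442.67 / 8144.00 = 34.19 cm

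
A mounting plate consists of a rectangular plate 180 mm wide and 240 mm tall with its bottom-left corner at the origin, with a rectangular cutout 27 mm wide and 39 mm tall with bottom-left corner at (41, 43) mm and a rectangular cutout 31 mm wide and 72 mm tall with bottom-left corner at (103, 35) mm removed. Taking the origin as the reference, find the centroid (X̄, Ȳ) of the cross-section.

X̄ = 89.34 mm, Ȳ = 124.26 mm

plate: A = 180 × 240 = 43200.00, centroid at (90.00, 120.00).
hole 1: A = −(27 × 39) = -1053.00, centroid at (54.50, 62.50).
hole 2: A = −(31 × 72) = -2232.00, centroid at (118.50, 71.00).
ΣA = 39915.00 mm², ΣAX̄ = 3566119.50 mm³, ΣAȲ = 4959715.50 mm³.
X̄ = 3566119.50/39915.00 = 89.34 mm; Ȳ = 4959715.50/39915.00 = 124.26 mm.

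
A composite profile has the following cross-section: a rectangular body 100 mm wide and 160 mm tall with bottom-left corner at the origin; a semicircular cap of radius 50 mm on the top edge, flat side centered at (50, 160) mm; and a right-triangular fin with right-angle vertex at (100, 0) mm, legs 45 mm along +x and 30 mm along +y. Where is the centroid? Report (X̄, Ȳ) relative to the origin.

Part | A | x̄ᵢ | ȳᵢ | A·x̄ᵢ | A·ȳᵢ
rectangular body | 16000.00 | 50.00 | 80.00 | 800000.00 | 1280000.00
semicircular top | 3926.99 | 50.00 | 181.22 | 196349.54 | 711651.86
triangular fin | 675.00 | 115.00 | 10.00 | 77625.00 | 6750.00
Σ | 20601.99 |  |  | 1073974.54 | 1998401.86
X̄ = 1073974.54 / 20601.99 = 52.13 mm
Ȳ = 1998401.86 / 20601.99 = 97.00 mm

X̄ = 52.13 mm, Ȳ = 97.00 mm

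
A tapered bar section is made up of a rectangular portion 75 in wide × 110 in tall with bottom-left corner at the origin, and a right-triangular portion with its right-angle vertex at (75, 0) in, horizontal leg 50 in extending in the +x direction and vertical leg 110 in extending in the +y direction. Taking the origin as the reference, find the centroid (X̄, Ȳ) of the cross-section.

X̄ = 51.04 in, Ȳ = 50.42 in

Part | A | x̄ᵢ | ȳᵢ | A·x̄ᵢ | A·ȳᵢ
rectangular portion | 8250.00 | 37.50 | 55.00 | 309375.00 | 453750.00
triangular portion | 2750.00 | 91.67 | 36.67 | 252083.33 | 100833.33
Σ | 11000.00 |  |  | 561458.33 | 554583.33
X̄ = 561458.33 / 11000.00 = 51.04 in
Ȳ = 554583.33 / 11000.00 = 50.42 in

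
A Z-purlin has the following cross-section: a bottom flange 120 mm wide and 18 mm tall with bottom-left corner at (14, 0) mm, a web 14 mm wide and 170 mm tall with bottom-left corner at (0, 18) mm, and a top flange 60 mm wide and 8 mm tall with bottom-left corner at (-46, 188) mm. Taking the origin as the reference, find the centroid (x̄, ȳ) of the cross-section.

x̄ = 33.63 mm, ȳ = 71.06 mm

Part | A | x̄ᵢ | ȳᵢ | A·x̄ᵢ | A·ȳᵢ
bottom flange | 2160.00 | 74.00 | 9.00 | 159840.00 | 19440.00
web | 2380.00 | 7.00 | 103.00 | 16660.00 | 245140.00
top flange | 480.00 | -16.00 | 192.00 | -7680.00 | 92160.00
Σ | 5020.00 |  |  | 168820.00 | 356740.00
x̄ = 168820.00 / 5020.00 = 33.63 mm
ȳ = 356740.00 / 5020.00 = 71.06 mm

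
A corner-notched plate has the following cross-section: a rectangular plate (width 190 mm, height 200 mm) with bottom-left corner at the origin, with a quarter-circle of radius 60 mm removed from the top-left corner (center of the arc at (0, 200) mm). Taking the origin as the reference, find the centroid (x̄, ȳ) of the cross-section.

plate: A = 190 × 200 = 38000.00, centroid at (95.00, 100.00).
removed quarter-circle: A = −¼π·60² = -2827.43, centroid at (25.46, 174.54).
ΣA = 35172.57 mm²
ΣAx̄ = (38000.00)(95.00) + (-2827.43)(25.46) = 3538000.00 mm³
ΣAȳ = (38000.00)(100.00) + (-2827.43)(174.54) = 3306513.32 mm³
x̄ = 3538000.00 / 35172.57 = 100.59 mm
ȳ = 3306513.32 / 35172.57 = 94.01 mm

x̄ = 100.59 mm, ȳ = 94.01 mm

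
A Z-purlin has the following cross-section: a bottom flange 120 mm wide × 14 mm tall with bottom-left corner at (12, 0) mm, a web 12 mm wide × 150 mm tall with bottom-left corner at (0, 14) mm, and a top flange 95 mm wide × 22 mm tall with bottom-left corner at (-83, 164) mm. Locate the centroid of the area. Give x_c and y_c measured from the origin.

x_c = 10.33 mm, y_c = 96.54 mm

bottom flange: A = 120 × 14 = 1680.00, centroid at (72.00, 7.00).
web: A = 12 × 150 = 1800.00, centroid at (6.00, 89.00).
top flange: A = 95 × 22 = 2090.00, centroid at (-35.50, 175.00).
ΣA = 5570.00 mm², ΣAx_c = 57565.00 mm³, ΣAy_c = 537710.00 mm³.
x_c = 57565.00/5570.00 = 10.33 mm; y_c = 537710.00/5570.00 = 96.54 mm.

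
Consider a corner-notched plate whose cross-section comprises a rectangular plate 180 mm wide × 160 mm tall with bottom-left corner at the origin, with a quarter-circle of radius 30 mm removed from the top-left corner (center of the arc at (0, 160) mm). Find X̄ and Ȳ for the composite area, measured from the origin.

X̄ = 91.94 mm, Ȳ = 78.31 mm

Part | A | x̄ᵢ | ȳᵢ | A·x̄ᵢ | A·ȳᵢ
plate | 28800.00 | 90.00 | 80.00 | 2592000.00 | 2304000.00
removed quarter-circle | -706.86 | 12.73 | 147.27 | -9000.00 | -104097.34
Σ | 28093.14 |  |  | 2583000.00 | 2199902.66
X̄ = 2583000.00 / 28093.14 = 91.94 mm
Ȳ = 2199902.66 / 28093.14 = 78.31 mm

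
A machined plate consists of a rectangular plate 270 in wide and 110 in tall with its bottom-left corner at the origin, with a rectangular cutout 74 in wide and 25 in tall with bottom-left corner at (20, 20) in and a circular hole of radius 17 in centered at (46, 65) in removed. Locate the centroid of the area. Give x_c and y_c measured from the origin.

x_c = 143.36 in, y_c = 56.21 in

plate: A = 270 × 110 = 29700.00, centroid at (135.00, 55.00).
hole 1: A = −(74 × 25) = -1850.00, centroid at (57.00, 32.50).
hole 2: A = −π·17² = -907.92, centroid at (46.00, 65.00).
ΣA = 26942.08 in², ΣAx_c = 3862285.67 in³, ΣAy_c = 1514360.18 in³.
x_c = 3862285.67/26942.08 = 143.36 in; y_c = 1514360.18/26942.08 = 56.21 in.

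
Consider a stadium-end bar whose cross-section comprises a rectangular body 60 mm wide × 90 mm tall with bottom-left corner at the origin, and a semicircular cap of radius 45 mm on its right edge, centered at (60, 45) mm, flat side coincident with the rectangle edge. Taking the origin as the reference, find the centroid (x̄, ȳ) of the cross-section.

x̄ = 48.20 mm, ȳ = 45.00 mm

rectangular body: A = 60 × 90 = 5400.00, centroid at (30.00, 45.00).
semicircular end: A = ½π·45² = 3180.86, centroid at (79.10, 45.00).
ΣA = 8580.86 mm², ΣAx̄ = 413601.75 mm³, ΣAȳ = 386138.82 mm³.
x̄ = 413601.75/8580.86 = 48.20 mm; ȳ = 386138.82/8580.86 = 45.00 mm.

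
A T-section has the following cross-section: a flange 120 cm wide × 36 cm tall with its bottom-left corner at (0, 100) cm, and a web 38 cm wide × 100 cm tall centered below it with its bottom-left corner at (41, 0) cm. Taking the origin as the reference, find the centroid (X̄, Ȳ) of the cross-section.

Part | A | x̄ᵢ | ȳᵢ | A·x̄ᵢ | A·ȳᵢ
web | 3800.00 | 60.00 | 50.00 | 228000.00 | 190000.00
flange | 4320.00 | 60.00 | 118.00 | 259200.00 | 509760.00
Σ | 8120.00 |  |  | 487200.00 | 699760.00
X̄ = 487200.00 / 8120.00 = 60.00 cm
Ȳ = 699760.00 / 8120.00 = 86.18 cm

X̄ = 60.00 cm, Ȳ = 86.18 cm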